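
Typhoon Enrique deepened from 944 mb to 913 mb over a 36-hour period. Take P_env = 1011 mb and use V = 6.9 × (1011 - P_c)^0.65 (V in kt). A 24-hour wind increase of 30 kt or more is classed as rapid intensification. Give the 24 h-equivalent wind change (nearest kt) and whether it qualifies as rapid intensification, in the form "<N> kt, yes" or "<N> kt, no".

V₁: ΔP = 67, V ≈ 6.9 × 67^0.65 ≈ 106.12 kt.
V₂: ΔP = 98, V ≈ 6.9 × 98^0.65 ≈ 135.88 kt.
ΔV over 36 h = 29.76 kt → 24 h equivalent = 29.76 × 24/36 ≈ 19.84 kt.
20 kt < 30 kt ⇒ not rapid intensification.

20 kt, no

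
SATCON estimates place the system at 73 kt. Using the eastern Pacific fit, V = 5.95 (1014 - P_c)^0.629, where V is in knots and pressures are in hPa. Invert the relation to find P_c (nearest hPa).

960 hPa

ΔP = (V / 5.95)^(1/0.629) = (73/5.95)^1.590.
73/5.95 = 12.269; 12.269^1.590 ≈ 53.83 hPa.
P_c = 1014 − 53.83 = 960.17 ≈ 960 hPa.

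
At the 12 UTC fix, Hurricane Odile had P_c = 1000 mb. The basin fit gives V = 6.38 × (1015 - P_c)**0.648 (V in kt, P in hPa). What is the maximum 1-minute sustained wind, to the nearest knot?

ΔP = 1015 − 1000 = 15 mb.
15^0.648 ≈ 5.782.
V ≈ 6.38 × 5.782 ≈ 36.9 kt.

37 kt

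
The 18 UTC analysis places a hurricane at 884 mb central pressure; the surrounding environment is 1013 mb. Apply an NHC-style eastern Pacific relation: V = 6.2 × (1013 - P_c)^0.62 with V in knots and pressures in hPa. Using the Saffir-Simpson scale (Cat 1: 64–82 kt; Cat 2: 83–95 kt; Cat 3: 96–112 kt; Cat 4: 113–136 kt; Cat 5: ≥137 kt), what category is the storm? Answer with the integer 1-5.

4

ΔP = 1013 − 884 = 129 mb.
V ≈ 6.2 × 129^0.62 = 6.2 × 20.35 ≈ 126 kt.
126 kt falls in the Category 4 band.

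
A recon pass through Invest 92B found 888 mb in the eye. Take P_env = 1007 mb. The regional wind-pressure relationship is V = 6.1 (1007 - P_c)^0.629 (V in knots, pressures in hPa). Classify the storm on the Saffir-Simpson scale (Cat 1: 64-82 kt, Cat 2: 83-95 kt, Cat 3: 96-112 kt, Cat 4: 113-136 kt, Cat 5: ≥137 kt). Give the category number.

4

ΔP = 1007 − 888 = 119 mb.
V ≈ 6.1 × 119^0.629 = 6.1 × 20.21 ≈ 123 kt.
123 kt falls in the Category 4 band.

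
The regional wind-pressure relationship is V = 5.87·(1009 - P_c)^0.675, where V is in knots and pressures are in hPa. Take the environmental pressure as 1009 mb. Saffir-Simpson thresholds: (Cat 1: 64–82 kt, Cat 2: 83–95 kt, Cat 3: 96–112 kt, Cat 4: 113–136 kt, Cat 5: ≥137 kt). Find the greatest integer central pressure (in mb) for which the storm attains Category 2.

Category 2 begins at V = 83 kt.
Required ΔP = (83/5.87)^(1/0.675) = 14.140^1.481 ≈ 50.62 mb.
P_c ≤ 1009 − 50.62 = 958.38, so the highest integer P_c is 958 mb.

958 mb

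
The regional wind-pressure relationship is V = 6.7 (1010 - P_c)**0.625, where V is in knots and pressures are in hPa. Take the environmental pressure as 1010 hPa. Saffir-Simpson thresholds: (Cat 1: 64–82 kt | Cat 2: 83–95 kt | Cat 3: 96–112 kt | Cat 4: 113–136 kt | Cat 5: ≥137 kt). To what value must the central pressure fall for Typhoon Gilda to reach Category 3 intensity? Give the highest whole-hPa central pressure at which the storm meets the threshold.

Category 3 begins at V = 96 kt.
Required ΔP = (96/6.7)^(1/0.625) = 14.328^1.600 ≈ 70.78 hPa.
P_c ≤ 1010 − 70.78 = 939.22, so the highest integer P_c is 939 hPa.

939 hPa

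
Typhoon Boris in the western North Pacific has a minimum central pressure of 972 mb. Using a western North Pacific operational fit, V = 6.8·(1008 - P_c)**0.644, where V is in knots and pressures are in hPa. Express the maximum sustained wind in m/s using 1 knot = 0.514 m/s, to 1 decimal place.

35.1 m/s

ΔP = 1008 − 972 = 36 mb.
V ≈ 6.8 × 36^0.644 = 6.8 × 10.052 ≈ 68.355 kt.
68.355 × 0.514 ≈ 35.13 m/s → 35.1 m/s.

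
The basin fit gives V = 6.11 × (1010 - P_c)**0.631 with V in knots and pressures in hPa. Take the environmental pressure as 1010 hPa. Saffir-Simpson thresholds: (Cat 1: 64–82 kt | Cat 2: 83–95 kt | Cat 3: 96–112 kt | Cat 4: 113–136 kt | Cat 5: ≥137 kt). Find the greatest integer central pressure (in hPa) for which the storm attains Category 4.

Category 4 begins at V = 113 kt.
Required ΔP = (113/6.11)^(1/0.631) = 18.494^1.585 ≈ 101.86 hPa.
P_c ≤ 1010 − 101.86 = 908.14, so the highest integer P_c is 908 hPa.

908 hPa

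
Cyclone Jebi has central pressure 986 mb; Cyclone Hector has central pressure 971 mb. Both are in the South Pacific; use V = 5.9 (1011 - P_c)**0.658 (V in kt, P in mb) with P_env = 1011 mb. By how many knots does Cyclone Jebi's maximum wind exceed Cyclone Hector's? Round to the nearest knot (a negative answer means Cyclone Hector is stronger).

-18 kt

Cyclone Jebi: ΔP = 25; V ≈ 5.9 × 25^0.658 ≈ 49.06 kt.
Cyclone Hector: ΔP = 40; V ≈ 5.9 × 40^0.658 ≈ 66.84 kt.
Difference ≈ 49.06 − 66.84 = -17.78 → -18 kt.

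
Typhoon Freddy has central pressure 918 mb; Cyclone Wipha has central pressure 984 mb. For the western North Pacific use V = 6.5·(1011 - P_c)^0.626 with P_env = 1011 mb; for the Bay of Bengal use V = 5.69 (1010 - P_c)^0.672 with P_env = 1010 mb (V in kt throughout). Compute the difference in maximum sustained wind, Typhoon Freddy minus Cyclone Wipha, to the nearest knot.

60 kt

Typhoon Freddy: ΔP = 93; V ≈ 6.5 × 93^0.626 ≈ 110.96 kt.
Cyclone Wipha: ΔP = 26; V ≈ 5.69 × 26^0.672 ≈ 50.81 kt.
Difference ≈ 110.96 − 50.81 = 60.15 → 60 kt.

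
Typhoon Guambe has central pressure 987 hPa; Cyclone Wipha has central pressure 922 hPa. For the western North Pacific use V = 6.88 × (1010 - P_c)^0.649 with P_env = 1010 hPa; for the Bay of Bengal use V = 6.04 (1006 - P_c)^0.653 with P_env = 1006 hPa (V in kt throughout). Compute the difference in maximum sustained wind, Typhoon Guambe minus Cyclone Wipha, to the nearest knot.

-56 kt

Typhoon Guambe: ΔP = 23; V ≈ 6.88 × 23^0.649 ≈ 52.64 kt.
Cyclone Wipha: ΔP = 84; V ≈ 6.04 × 84^0.653 ≈ 109.04 kt.
Difference ≈ 52.64 − 109.04 = -56.40 → -56 kt.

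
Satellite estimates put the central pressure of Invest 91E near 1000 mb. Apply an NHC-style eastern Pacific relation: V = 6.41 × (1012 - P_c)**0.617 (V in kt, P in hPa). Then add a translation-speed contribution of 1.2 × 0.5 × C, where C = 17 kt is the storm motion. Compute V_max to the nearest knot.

40 kt

ΔP = 1012 − 1000 = 12 mb.
12^0.617 ≈ 4.633.
V ≈ 6.41 × 4.633 ≈ 29.7 kt.
Translation term: 1.2 × 0.5 × 17 = 10.2 kt.
Corrected V ≈ 39.9 kt → 40 kt.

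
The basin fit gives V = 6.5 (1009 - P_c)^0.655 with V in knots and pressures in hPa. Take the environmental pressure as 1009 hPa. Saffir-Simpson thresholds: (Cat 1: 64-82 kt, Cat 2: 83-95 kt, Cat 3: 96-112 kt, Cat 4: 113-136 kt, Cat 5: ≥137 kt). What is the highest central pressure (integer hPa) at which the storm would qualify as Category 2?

960 hPa

Category 2 begins at V = 83 kt.
Required ΔP = (83/6.5)^(1/0.655) = 12.769^1.527 ≈ 48.84 hPa.
P_c ≤ 1009 − 48.84 = 960.16, so the highest integer P_c is 960 hPa.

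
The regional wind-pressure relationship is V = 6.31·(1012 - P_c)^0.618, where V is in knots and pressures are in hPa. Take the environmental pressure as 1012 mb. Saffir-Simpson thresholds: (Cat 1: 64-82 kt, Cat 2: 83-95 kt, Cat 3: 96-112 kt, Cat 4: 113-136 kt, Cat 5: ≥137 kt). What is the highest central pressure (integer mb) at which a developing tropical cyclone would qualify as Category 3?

Category 3 begins at V = 96 kt.
Required ΔP = (96/6.31)^(1/0.618) = 15.214^1.618 ≈ 81.85 mb.
P_c ≤ 1012 − 81.85 = 930.15, so the highest integer P_c is 930 mb.

930 mb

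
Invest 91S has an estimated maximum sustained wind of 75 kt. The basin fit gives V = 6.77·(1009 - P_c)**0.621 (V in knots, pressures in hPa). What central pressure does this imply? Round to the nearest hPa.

ΔP = (V / 6.77)^(1/0.621) = (75/6.77)^1.610.
75/6.77 = 11.078; 11.078^1.610 ≈ 48.08 hPa.
P_c = 1009 − 48.08 = 960.92 ≈ 961 hPa.

961 hPa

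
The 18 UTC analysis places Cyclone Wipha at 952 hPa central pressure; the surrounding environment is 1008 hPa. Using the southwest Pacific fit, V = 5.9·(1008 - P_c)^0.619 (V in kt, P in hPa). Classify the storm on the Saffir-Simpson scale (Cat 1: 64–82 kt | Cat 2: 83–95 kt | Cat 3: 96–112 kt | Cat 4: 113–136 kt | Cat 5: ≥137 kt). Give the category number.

1

ΔP = 1008 − 952 = 56 hPa.
V ≈ 5.9 × 56^0.619 = 5.9 × 12.08 ≈ 71 kt.
71 kt falls in the Category 1 band.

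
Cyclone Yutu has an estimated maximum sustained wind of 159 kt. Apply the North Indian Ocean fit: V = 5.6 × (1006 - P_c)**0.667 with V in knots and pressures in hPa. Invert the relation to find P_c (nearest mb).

855 mb

ΔP = (V / 5.6)^(1/0.667) = (159/5.6)^1.499.
159/5.6 = 28.393; 28.393^1.499 ≈ 150.91 mb.
P_c = 1006 − 150.91 = 855.09 ≈ 855 mb.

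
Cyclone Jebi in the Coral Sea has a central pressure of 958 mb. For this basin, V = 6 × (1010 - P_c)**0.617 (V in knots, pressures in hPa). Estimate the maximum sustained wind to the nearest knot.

ΔP = 1010 − 958 = 52 mb.
52^0.617 ≈ 11.449.
V ≈ 6 × 11.449 ≈ 68.7 kt.

69 kt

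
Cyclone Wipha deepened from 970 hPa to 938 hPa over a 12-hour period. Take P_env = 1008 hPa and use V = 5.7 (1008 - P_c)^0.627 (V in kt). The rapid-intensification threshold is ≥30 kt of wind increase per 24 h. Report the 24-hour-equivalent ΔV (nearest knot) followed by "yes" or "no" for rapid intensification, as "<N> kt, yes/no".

V₁: ΔP = 38, V ≈ 5.7 × 38^0.627 ≈ 55.77 kt.
V₂: ΔP = 70, V ≈ 5.7 × 70^0.627 ≈ 81.80 kt.
ΔV over 12 h = 26.03 kt → 24 h equivalent = 26.03 × 24/12 ≈ 52.06 kt.
52 kt ≥ 30 kt ⇒ rapid intensification.

52 kt, yes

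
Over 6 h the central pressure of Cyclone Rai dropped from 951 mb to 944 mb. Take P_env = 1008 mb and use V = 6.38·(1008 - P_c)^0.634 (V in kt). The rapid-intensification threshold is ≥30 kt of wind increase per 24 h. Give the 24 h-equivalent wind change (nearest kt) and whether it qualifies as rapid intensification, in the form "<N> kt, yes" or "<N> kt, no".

V₁: ΔP = 57, V ≈ 6.38 × 57^0.634 ≈ 82.80 kt.
V₂: ΔP = 64, V ≈ 6.38 × 64^0.634 ≈ 89.11 kt.
ΔV over 6 h = 6.31 kt → 24 h equivalent = 6.31 × 24/6 ≈ 25.24 kt.
25 kt < 30 kt ⇒ not rapid intensification.

25 kt, no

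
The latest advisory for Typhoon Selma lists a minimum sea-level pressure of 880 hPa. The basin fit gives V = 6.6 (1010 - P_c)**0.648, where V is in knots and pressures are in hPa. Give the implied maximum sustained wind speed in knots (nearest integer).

155 kt

ΔP = 1010 − 880 = 130 hPa.
130^0.648 ≈ 23.433.
V ≈ 6.6 × 23.433 ≈ 154.7 kt.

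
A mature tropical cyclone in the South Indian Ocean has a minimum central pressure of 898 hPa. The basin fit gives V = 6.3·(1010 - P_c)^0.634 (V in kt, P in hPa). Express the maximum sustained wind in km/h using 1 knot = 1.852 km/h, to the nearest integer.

ΔP = 1010 − 898 = 112 hPa.
V ≈ 6.3 × 112^0.634 = 6.3 × 19.916 ≈ 125.471 kt.
125.471 × 1.852 ≈ 232.37 km/h → 232 km/h.

232 km/h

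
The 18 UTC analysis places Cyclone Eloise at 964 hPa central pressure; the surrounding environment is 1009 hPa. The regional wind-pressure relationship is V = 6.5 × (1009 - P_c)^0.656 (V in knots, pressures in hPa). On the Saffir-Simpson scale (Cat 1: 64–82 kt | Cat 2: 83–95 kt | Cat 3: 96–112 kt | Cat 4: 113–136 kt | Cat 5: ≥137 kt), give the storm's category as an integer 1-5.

1

ΔP = 1009 − 964 = 45 hPa.
V ≈ 6.5 × 45^0.656 = 6.5 × 12.15 ≈ 79 kt.
79 kt falls in the Category 1 band.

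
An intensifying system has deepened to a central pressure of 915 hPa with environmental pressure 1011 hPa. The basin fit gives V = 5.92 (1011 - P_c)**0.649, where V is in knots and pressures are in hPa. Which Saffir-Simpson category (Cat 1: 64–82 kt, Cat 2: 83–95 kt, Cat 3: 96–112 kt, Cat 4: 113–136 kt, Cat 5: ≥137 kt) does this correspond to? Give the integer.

4

ΔP = 1011 − 915 = 96 hPa.
V ≈ 5.92 × 96^0.649 = 5.92 × 19.34 ≈ 115 kt.
115 kt falls in the Category 4 band.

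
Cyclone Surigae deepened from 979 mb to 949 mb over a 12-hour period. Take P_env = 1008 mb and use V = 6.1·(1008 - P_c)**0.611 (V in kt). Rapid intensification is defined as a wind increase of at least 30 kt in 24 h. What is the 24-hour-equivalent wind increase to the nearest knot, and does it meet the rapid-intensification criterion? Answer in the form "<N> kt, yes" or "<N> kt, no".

V₁: ΔP = 29, V ≈ 6.1 × 29^0.611 ≈ 47.74 kt.
V₂: ΔP = 59, V ≈ 6.1 × 59^0.611 ≈ 73.68 kt.
ΔV over 12 h = 25.94 kt → 24 h equivalent = 25.94 × 24/12 ≈ 51.88 kt.
52 kt ≥ 30 kt ⇒ rapid intensification.

52 kt, yes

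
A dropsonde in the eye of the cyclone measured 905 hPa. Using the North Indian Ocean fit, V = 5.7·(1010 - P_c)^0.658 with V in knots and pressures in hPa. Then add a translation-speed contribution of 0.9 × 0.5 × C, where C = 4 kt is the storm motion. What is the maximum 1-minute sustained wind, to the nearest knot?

ΔP = 1010 − 905 = 105 hPa.
105^0.658 ≈ 21.377.
V ≈ 5.7 × 21.377 ≈ 121.8 kt.
Translation term: 0.9 × 0.5 × 4 = 1.8 kt.
Corrected V ≈ 123.6 kt → 124 kt.

124 kt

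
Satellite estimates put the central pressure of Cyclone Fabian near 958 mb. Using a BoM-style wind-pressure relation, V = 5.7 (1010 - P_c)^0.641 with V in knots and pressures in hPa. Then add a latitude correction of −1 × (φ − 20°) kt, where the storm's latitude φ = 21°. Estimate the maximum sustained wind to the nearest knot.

ΔP = 1010 − 958 = 52 mb.
52^0.641 ≈ 12.588.
V ≈ 5.7 × 12.588 ≈ 71.8 kt.
Latitude correction: −1 × (21 − 20) = -1 kt.
Corrected V ≈ 70.8 kt → 71 kt.

71 kt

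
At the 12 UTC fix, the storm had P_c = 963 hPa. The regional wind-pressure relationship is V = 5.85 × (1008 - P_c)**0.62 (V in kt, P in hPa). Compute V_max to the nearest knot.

ΔP = 1008 − 963 = 45 hPa.
45^0.62 ≈ 10.592.
V ≈ 5.85 × 10.592 ≈ 62.0 kt.

62 kt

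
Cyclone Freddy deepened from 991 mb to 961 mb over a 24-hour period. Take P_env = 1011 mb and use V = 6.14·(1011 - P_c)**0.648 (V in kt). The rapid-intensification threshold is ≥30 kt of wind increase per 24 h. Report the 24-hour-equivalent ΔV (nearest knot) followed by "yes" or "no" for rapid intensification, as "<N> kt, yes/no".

35 kt, yes

V₁: ΔP = 20, V ≈ 6.14 × 20^0.648 ≈ 42.78 kt.
V₂: ΔP = 50, V ≈ 6.14 × 50^0.648 ≈ 77.46 kt.
ΔV over 24 h = 34.68 kt → 24 h equivalent = 34.68 × 24/24 ≈ 34.68 kt.
35 kt ≥ 30 kt ⇒ rapid intensification.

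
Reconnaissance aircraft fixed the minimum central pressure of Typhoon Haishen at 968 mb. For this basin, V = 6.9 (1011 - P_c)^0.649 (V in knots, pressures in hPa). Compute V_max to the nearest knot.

79 kt

ΔP = 1011 − 968 = 43 mb.
43^0.649 ≈ 11.485.
V ≈ 6.9 × 11.485 ≈ 79.2 kt.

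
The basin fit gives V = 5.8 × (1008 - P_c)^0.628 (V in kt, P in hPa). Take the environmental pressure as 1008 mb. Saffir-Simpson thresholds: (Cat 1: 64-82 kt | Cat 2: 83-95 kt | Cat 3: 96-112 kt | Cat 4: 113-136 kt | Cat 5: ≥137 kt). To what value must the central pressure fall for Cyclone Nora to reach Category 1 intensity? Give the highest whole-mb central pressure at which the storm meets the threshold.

962 mb

Category 1 begins at V = 64 kt.
Required ΔP = (64/5.8)^(1/0.628) = 11.034^1.592 ≈ 45.75 mb.
P_c ≤ 1008 − 45.75 = 962.25, so the highest integer P_c is 962 mb.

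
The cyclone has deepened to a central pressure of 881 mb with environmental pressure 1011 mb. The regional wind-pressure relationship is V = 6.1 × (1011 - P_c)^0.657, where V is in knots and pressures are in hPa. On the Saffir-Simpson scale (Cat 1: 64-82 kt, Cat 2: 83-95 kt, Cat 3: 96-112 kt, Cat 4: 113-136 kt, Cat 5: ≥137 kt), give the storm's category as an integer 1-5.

ΔP = 1011 − 881 = 130 mb.
V ≈ 6.1 × 130^0.657 = 6.1 × 24.48 ≈ 149 kt.
149 kt falls in the Category 5 band.

5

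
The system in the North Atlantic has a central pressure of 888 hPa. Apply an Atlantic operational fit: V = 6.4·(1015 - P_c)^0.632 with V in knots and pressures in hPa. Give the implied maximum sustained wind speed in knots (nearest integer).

137 kt

ΔP = 1015 − 888 = 127 hPa.
127^0.632 ≈ 21.360.
V ≈ 6.4 × 21.360 ≈ 136.7 kt.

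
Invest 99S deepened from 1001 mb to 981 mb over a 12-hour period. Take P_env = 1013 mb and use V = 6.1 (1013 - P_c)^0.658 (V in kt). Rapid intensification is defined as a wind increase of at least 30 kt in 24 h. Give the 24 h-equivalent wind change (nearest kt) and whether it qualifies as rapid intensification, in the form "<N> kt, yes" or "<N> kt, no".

57 kt, yes

V₁: ΔP = 12, V ≈ 6.1 × 12^0.658 ≈ 31.29 kt.
V₂: ΔP = 32, V ≈ 6.1 × 32^0.658 ≈ 59.66 kt.
ΔV over 12 h = 28.37 kt → 24 h equivalent = 28.37 × 24/12 ≈ 56.74 kt.
57 kt ≥ 30 kt ⇒ rapid intensification.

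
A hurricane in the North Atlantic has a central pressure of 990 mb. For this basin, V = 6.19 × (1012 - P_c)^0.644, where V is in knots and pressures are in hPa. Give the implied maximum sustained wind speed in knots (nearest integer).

ΔP = 1012 − 990 = 22 mb.
22^0.644 ≈ 7.320.
V ≈ 6.19 × 7.320 ≈ 45.3 kt.

45 kt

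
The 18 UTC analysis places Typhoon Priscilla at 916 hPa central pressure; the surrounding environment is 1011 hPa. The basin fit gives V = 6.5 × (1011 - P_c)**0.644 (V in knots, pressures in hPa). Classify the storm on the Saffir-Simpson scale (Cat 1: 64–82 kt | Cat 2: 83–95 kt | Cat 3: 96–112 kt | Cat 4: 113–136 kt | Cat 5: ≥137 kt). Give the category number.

ΔP = 1011 − 916 = 95 hPa.
V ≈ 6.5 × 95^0.644 = 6.5 × 18.78 ≈ 122 kt.
122 kt falls in the Category 4 band.

4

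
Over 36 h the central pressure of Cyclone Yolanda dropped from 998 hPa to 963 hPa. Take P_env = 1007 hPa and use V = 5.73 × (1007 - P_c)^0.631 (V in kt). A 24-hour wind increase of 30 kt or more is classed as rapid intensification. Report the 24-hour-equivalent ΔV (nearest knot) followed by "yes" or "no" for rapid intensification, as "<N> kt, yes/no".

26 kt, no

V₁: ΔP = 9, V ≈ 5.73 × 9^0.631 ≈ 22.92 kt.
V₂: ΔP = 44, V ≈ 5.73 × 44^0.631 ≈ 62.40 kt.
ΔV over 36 h = 39.48 kt → 24 h equivalent = 39.48 × 24/36 ≈ 26.32 kt.
26 kt < 30 kt ⇒ not rapid intensification.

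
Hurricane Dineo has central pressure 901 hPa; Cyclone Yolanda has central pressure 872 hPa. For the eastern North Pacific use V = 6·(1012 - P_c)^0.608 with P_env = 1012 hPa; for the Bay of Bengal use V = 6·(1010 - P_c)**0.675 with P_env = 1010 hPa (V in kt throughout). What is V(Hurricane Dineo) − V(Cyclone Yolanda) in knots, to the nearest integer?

-62 kt

Hurricane Dineo: ΔP = 111; V ≈ 6 × 111^0.608 ≈ 105.13 kt.
Cyclone Yolanda: ΔP = 138; V ≈ 6 × 138^0.675 ≈ 166.94 kt.
Difference ≈ 105.13 − 166.94 = -61.81 → -62 kt.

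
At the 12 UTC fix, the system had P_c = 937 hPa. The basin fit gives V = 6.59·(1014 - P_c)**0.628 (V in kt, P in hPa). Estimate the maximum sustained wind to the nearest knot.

ΔP = 1014 − 937 = 77 hPa.
77^0.628 ≈ 15.301.
V ≈ 6.59 × 15.301 ≈ 100.8 kt.

101 kt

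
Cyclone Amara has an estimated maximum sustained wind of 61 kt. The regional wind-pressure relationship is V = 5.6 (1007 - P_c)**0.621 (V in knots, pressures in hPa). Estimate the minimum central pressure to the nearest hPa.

ΔP = (V / 5.6)^(1/0.621) = (61/5.6)^1.610.
61/5.6 = 10.893; 10.893^1.610 ≈ 46.79 hPa.
P_c = 1007 − 46.79 = 960.21 ≈ 960 hPa.

960 hPa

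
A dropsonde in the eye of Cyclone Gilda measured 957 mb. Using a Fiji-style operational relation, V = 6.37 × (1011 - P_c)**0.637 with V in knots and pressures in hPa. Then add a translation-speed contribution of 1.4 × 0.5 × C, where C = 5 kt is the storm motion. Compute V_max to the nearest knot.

ΔP = 1011 − 957 = 54 mb.
54^0.637 ≈ 12.692.
V ≈ 6.37 × 12.692 ≈ 80.8 kt.
Translation term: 1.4 × 0.5 × 5 = 3.5 kt.
Corrected V ≈ 84.3 kt → 84 kt.

84 kt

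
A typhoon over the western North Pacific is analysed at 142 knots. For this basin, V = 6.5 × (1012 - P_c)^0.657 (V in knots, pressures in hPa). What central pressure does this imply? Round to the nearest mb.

903 mb

ΔP = (V / 6.5)^(1/0.657) = (142/6.5)^1.522.
142/6.5 = 21.846; 21.846^1.522 ≈ 109.30 mb.
P_c = 1012 − 109.30 = 902.70 ≈ 903 mb.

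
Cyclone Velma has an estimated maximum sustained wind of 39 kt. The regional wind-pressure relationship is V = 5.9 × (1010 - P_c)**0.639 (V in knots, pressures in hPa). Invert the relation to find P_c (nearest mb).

991 mb

ΔP = (V / 5.9)^(1/0.639) = (39/5.9)^1.565.
39/5.9 = 6.610; 6.610^1.565 ≈ 19.21 mb.
P_c = 1010 − 19.21 = 990.79 ≈ 991 mb.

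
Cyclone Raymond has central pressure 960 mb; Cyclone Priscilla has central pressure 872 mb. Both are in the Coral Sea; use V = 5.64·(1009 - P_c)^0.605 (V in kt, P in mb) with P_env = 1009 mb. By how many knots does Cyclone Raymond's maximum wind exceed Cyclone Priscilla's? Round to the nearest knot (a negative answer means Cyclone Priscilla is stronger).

-51 kt

Cyclone Raymond: ΔP = 49; V ≈ 5.64 × 49^0.605 ≈ 59.41 kt.
Cyclone Priscilla: ΔP = 137; V ≈ 5.64 × 137^0.605 ≈ 110.66 kt.
Difference ≈ 59.41 − 110.66 = -51.25 → -51 kt.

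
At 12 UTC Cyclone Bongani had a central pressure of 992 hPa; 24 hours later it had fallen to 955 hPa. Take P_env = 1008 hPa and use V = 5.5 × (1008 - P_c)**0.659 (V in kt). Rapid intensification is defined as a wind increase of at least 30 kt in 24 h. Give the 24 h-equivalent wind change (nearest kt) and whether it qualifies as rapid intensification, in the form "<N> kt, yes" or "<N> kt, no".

V₁: ΔP = 16, V ≈ 5.5 × 16^0.659 ≈ 34.19 kt.
V₂: ΔP = 53, V ≈ 5.5 × 53^0.659 ≈ 75.28 kt.
ΔV over 24 h = 41.09 kt → 24 h equivalent = 41.09 × 24/24 ≈ 41.09 kt.
41 kt ≥ 30 kt ⇒ rapid intensification.

41 kt, yes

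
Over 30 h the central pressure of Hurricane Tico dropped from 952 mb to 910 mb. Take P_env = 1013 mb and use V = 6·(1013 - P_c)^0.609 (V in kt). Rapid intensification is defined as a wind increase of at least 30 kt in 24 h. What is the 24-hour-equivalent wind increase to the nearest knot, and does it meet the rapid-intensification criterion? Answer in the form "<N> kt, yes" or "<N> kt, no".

V₁: ΔP = 61, V ≈ 6 × 61^0.609 ≈ 73.35 kt.
V₂: ΔP = 103, V ≈ 6 × 103^0.609 ≈ 100.92 kt.
ΔV over 30 h = 27.57 kt → 24 h equivalent = 27.57 × 24/30 ≈ 22.06 kt.
22 kt < 30 kt ⇒ not rapid intensification.

22 kt, no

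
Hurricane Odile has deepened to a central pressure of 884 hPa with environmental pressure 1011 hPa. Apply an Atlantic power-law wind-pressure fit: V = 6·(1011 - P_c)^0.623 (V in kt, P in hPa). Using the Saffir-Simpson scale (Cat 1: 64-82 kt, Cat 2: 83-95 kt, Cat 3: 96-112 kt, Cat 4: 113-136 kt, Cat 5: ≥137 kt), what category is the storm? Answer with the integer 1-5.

ΔP = 1011 − 884 = 127 hPa.
V ≈ 6 × 127^0.623 = 6 × 20.45 ≈ 123 kt.
123 kt falls in the Category 4 band.

4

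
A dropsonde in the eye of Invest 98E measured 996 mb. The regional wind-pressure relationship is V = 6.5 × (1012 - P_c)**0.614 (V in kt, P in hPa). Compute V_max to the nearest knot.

36 kt

ΔP = 1012 − 996 = 16 mb.
16^0.614 ≈ 5.487.
V ≈ 6.5 × 5.487 ≈ 35.7 kt.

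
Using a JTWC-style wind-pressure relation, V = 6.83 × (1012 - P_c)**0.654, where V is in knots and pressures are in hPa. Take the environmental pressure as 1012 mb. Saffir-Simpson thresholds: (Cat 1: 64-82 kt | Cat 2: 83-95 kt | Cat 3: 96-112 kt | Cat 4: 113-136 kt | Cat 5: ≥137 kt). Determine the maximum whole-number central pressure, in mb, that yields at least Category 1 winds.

Category 1 begins at V = 64 kt.
Required ΔP = (64/6.83)^(1/0.654) = 9.370^1.529 ≈ 30.61 mb.
P_c ≤ 1012 − 30.61 = 981.39, so the highest integer P_c is 981 mb.

981 mb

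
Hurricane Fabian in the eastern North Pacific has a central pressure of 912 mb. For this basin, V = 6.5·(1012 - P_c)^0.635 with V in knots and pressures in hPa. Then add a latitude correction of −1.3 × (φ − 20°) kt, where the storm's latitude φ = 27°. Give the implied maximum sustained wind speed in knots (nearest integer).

112 kt

ΔP = 1012 − 912 = 100 mb.
100^0.635 ≈ 18.621.
V ≈ 6.5 × 18.621 ≈ 121.0 kt.
Latitude correction: −1.3 × (27 − 20) = -9.1 kt.
Corrected V ≈ 111.9 kt → 112 kt.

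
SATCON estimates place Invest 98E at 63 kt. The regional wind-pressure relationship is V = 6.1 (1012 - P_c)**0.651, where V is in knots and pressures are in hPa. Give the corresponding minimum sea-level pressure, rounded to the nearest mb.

976 mb

ΔP = (V / 6.1)^(1/0.651) = (63/6.1)^1.536.
63/6.1 = 10.328; 10.328^1.536 ≈ 36.11 mb.
P_c = 1012 − 36.11 = 975.89 ≈ 976 mb.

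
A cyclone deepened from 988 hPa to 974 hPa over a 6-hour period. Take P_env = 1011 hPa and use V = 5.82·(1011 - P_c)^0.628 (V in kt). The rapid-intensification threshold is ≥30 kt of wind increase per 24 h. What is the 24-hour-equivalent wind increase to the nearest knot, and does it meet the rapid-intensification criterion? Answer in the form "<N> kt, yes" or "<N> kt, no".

V₁: ΔP = 23, V ≈ 5.82 × 23^0.628 ≈ 41.70 kt.
V₂: ΔP = 37, V ≈ 5.82 × 37^0.628 ≈ 56.20 kt.
ΔV over 6 h = 14.50 kt → 24 h equivalent = 14.50 × 24/6 ≈ 58.00 kt.
58 kt ≥ 30 kt ⇒ rapid intensification.

58 kt, yes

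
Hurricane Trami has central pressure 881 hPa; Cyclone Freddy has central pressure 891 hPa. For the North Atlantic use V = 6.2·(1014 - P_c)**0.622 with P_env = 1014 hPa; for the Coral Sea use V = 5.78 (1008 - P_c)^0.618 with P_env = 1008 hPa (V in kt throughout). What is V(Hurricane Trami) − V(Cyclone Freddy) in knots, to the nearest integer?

20 kt

Hurricane Trami: ΔP = 133; V ≈ 6.2 × 133^0.622 ≈ 129.85 kt.
Cyclone Freddy: ΔP = 117; V ≈ 5.78 × 117^0.618 ≈ 109.66 kt.
Difference ≈ 129.85 − 109.66 = 20.19 → 20 kt.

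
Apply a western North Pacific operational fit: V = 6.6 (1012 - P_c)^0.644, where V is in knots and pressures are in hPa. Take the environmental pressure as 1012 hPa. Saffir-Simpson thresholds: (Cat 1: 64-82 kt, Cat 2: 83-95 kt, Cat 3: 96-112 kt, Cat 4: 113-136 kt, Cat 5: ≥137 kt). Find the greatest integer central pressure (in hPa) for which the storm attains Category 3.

Category 3 begins at V = 96 kt.
Required ΔP = (96/6.6)^(1/0.644) = 14.545^1.553 ≈ 63.90 hPa.
P_c ≤ 1012 − 63.90 = 948.10, so the highest integer P_c is 948 hPa.

948 hPa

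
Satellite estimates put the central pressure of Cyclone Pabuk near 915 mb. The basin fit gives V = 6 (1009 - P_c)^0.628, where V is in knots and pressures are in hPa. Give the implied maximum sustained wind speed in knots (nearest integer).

104 kt

ΔP = 1009 − 915 = 94 mb.
94^0.628 ≈ 17.343.
V ≈ 6 × 17.343 ≈ 104.1 kt.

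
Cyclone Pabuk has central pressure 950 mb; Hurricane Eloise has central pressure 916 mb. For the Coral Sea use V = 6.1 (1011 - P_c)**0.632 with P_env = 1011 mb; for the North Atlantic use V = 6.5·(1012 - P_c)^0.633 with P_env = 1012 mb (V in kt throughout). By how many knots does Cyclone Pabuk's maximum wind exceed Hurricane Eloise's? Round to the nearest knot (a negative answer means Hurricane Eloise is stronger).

-35 kt

Cyclone Pabuk: ΔP = 61; V ≈ 6.1 × 61^0.632 ≈ 81.97 kt.
Hurricane Eloise: ΔP = 96; V ≈ 6.5 × 96^0.633 ≈ 116.87 kt.
Difference ≈ 81.97 − 116.87 = -34.90 → -35 kt.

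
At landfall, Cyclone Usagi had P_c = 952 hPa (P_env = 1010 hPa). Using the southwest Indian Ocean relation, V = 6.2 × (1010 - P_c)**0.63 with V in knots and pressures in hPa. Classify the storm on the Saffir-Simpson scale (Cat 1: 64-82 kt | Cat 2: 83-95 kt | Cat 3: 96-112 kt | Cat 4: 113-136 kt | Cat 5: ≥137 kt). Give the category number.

ΔP = 1010 − 952 = 58 hPa.
V ≈ 6.2 × 58^0.63 = 6.2 × 12.91 ≈ 80 kt.
80 kt falls in the Category 1 band.

1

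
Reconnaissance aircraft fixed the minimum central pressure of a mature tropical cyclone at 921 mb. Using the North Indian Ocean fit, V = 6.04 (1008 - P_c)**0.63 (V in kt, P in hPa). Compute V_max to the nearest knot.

101 kt

ΔP = 1008 − 921 = 87 mb.
87^0.63 ≈ 16.669.
V ≈ 6.04 × 16.669 ≈ 100.7 kt.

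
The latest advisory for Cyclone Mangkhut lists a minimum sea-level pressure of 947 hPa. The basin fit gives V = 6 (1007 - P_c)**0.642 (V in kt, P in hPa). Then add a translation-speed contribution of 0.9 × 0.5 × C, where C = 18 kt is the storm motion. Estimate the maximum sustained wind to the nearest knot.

91 kt

ΔP = 1007 − 947 = 60 hPa.
60^0.642 ≈ 13.854.
V ≈ 6 × 13.854 ≈ 83.1 kt.
Translation term: 0.9 × 0.5 × 18 = 8.1 kt.
Corrected V ≈ 91.2 kt → 91 kt.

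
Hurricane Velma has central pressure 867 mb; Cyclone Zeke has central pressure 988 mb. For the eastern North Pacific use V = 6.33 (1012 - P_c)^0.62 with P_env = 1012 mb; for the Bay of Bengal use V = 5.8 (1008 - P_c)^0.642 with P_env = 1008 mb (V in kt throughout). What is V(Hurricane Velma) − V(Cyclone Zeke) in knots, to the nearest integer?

Hurricane Velma: ΔP = 145; V ≈ 6.33 × 145^0.62 ≈ 138.50 kt.
Cyclone Zeke: ΔP = 20; V ≈ 5.8 × 20^0.642 ≈ 39.69 kt.
Difference ≈ 138.50 − 39.69 = 98.81 → 99 kt.

99 kt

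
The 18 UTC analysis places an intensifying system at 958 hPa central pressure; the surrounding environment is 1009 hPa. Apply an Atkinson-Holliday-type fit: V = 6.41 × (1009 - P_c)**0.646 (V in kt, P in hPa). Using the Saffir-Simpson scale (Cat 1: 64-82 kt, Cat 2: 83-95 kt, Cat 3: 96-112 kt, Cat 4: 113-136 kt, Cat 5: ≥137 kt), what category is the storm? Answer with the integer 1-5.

1

ΔP = 1009 − 958 = 51 hPa.
V ≈ 6.41 × 51^0.646 = 6.41 × 12.68 ≈ 81 kt.
81 kt falls in the Category 1 band.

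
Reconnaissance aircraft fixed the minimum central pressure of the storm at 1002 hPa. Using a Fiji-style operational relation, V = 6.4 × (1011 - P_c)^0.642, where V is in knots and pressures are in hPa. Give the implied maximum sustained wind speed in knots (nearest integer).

26 kt

ΔP = 1011 − 1002 = 9 hPa.
9^0.642 ≈ 4.098.
V ≈ 6.4 × 4.098 ≈ 26.2 kt.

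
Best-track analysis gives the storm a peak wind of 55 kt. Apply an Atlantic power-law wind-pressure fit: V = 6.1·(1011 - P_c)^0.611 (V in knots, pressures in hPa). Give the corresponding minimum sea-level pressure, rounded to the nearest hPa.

974 hPa

ΔP = (V / 6.1)^(1/0.611) = (55/6.1)^1.637.
55/6.1 = 9.016; 9.016^1.637 ≈ 36.56 hPa.
P_c = 1011 − 36.56 = 974.44 ≈ 974 hPa.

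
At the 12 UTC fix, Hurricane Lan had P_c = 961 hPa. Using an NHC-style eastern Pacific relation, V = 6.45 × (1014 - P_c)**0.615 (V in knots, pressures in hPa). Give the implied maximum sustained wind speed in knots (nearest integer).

74 kt

ΔP = 1014 − 961 = 53 hPa.
53^0.615 ≈ 11.493.
V ≈ 6.45 × 11.493 ≈ 74.1 kt.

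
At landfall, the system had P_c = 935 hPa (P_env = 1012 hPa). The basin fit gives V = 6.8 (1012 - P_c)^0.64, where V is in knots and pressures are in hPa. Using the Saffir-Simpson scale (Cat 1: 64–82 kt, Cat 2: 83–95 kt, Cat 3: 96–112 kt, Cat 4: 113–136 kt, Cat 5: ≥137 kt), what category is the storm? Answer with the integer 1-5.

3

ΔP = 1012 − 935 = 77 hPa.
V ≈ 6.8 × 77^0.64 = 6.8 × 16.12 ≈ 110 kt.
110 kt falls in the Category 3 band.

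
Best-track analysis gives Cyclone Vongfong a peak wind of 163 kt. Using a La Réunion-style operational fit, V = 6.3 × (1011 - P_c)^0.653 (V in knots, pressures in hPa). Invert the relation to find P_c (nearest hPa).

865 hPa

ΔP = (V / 6.3)^(1/0.653) = (163/6.3)^1.531.
163/6.3 = 25.873; 25.873^1.531 ≈ 145.76 hPa.
P_c = 1011 − 145.76 = 865.24 ≈ 865 hPa.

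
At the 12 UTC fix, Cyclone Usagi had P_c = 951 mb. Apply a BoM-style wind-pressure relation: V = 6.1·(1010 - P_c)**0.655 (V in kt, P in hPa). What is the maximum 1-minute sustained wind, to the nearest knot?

88 kt

ΔP = 1010 − 951 = 59 mb.
59^0.655 ≈ 14.451.
V ≈ 6.1 × 14.451 ≈ 88.2 kt.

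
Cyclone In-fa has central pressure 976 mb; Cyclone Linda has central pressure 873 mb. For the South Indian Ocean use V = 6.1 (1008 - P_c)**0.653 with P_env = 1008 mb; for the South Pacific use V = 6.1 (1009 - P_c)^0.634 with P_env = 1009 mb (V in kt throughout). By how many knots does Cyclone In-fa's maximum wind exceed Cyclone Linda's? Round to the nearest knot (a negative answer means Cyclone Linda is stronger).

-79 kt

Cyclone In-fa: ΔP = 32; V ≈ 6.1 × 32^0.653 ≈ 58.64 kt.
Cyclone Linda: ΔP = 136; V ≈ 6.1 × 136^0.634 ≈ 137.40 kt.
Difference ≈ 58.64 − 137.40 = -78.76 → -79 kt.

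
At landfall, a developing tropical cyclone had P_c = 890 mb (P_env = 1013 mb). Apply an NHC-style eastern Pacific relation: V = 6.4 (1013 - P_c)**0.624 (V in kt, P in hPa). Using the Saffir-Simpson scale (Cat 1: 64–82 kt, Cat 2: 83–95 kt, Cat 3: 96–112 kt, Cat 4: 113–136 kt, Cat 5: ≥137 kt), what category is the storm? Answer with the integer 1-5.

4

ΔP = 1013 − 890 = 123 mb.
V ≈ 6.4 × 123^0.624 = 6.4 × 20.14 ≈ 129 kt.
129 kt falls in the Category 4 band.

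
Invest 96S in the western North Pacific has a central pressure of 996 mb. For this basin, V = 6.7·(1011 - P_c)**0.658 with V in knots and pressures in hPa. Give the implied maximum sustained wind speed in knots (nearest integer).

40 kt

ΔP = 1011 − 996 = 15 mb.
15^0.658 ≈ 5.941.
V ≈ 6.7 × 5.941 ≈ 39.8 kt.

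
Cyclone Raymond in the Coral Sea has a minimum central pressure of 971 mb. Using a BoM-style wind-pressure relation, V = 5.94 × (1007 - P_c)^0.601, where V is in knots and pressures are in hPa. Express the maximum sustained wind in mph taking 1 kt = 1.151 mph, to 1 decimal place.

58.9 mph

ΔP = 1007 − 971 = 36 mb.
V ≈ 5.94 × 36^0.601 = 5.94 × 8.617 ≈ 51.183 kt.
51.183 × 1.151 ≈ 58.91 mph → 58.9 mph.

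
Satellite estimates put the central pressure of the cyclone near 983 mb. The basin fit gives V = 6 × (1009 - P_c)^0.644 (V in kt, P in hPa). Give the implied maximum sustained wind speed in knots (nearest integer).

49 kt

ΔP = 1009 − 983 = 26 mb.
26^0.644 ≈ 8.152.
V ≈ 6 × 8.152 ≈ 48.9 kt.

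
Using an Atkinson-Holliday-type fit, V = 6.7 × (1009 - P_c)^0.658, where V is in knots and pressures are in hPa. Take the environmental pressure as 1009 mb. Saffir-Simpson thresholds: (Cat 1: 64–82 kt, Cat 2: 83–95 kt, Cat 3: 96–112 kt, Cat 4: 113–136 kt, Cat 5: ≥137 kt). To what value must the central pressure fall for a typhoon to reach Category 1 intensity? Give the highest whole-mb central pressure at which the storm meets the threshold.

978 mb

Category 1 begins at V = 64 kt.
Required ΔP = (64/6.7)^(1/0.658) = 9.552^1.520 ≈ 30.87 mb.
P_c ≤ 1009 − 30.87 = 978.13, so the highest integer P_c is 978 mb.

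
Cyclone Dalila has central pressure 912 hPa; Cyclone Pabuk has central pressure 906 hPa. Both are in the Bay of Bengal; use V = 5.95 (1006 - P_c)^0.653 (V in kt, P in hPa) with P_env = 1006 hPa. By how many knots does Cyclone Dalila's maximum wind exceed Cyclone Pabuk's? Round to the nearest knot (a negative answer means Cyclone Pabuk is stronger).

-5 kt

Cyclone Dalila: ΔP = 94; V ≈ 5.95 × 94^0.653 ≈ 115.60 kt.
Cyclone Pabuk: ΔP = 100; V ≈ 5.95 × 100^0.653 ≈ 120.37 kt.
Difference ≈ 115.60 − 120.37 = -4.77 → -5 kt.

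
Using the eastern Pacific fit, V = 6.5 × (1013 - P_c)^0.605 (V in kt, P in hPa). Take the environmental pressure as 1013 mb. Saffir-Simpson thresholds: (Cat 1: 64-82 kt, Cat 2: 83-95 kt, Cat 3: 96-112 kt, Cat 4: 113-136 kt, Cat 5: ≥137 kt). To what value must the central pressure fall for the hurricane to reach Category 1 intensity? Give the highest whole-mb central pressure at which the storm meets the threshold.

969 mb

Category 1 begins at V = 64 kt.
Required ΔP = (64/6.5)^(1/0.605) = 9.846^1.653 ≈ 43.83 mb.
P_c ≤ 1013 − 43.83 = 969.17, so the highest integer P_c is 969 mb.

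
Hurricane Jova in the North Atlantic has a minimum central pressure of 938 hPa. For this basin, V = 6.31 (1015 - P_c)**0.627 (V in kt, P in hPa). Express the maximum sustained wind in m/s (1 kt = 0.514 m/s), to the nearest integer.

ΔP = 1015 − 938 = 77 hPa.
V ≈ 6.31 × 77^0.627 = 6.31 × 15.235 ≈ 96.130 kt.
96.130 × 0.514 ≈ 49.41 m/s → 49 m/s.

49 m/s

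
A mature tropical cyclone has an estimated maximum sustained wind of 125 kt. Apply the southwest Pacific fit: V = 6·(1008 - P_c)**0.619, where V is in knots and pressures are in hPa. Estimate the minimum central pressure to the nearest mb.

873 mb

ΔP = (V / 6)^(1/0.619) = (125/6)^1.616.
125/6 = 20.833; 20.833^1.616 ≈ 135.04 mb.
P_c = 1008 − 135.04 = 872.96 ≈ 873 mb.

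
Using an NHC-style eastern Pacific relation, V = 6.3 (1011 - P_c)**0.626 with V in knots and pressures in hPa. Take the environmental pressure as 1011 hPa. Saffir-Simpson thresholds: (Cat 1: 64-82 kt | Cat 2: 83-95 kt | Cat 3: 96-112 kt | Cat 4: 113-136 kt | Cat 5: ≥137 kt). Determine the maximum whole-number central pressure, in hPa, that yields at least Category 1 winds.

Category 1 begins at V = 64 kt.
Required ΔP = (64/6.3)^(1/0.626) = 10.159^1.597 ≈ 40.59 hPa.
P_c ≤ 1011 − 40.59 = 970.41, so the highest integer P_c is 970 hPa.

970 hPa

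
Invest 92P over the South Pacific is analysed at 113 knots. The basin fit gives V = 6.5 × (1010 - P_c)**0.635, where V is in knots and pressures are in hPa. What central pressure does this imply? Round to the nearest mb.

ΔP = (V / 6.5)^(1/0.635) = (113/6.5)^1.575.
113/6.5 = 17.385; 17.385^1.575 ≈ 89.75 mb.
P_c = 1010 − 89.75 = 920.25 ≈ 920 mb.

920 mb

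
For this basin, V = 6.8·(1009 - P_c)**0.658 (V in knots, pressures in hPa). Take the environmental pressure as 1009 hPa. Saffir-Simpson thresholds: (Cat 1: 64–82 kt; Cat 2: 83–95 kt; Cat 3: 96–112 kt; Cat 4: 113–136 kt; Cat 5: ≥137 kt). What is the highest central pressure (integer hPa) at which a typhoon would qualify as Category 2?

Category 2 begins at V = 83 kt.
Required ΔP = (83/6.8)^(1/0.658) = 12.206^1.520 ≈ 44.80 hPa.
P_c ≤ 1009 − 44.80 = 964.20, so the highest integer P_c is 964 hPa.

964 hPa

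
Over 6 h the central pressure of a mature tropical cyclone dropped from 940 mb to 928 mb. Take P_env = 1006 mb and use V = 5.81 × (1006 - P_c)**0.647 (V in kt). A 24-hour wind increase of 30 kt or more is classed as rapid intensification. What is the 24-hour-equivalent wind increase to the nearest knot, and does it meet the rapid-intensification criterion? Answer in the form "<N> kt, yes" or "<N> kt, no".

V₁: ΔP = 66, V ≈ 5.81 × 66^0.647 ≈ 87.38 kt.
V₂: ΔP = 78, V ≈ 5.81 × 78^0.647 ≈ 97.36 kt.
ΔV over 6 h = 9.98 kt → 24 h equivalent = 9.98 × 24/6 ≈ 39.92 kt.
40 kt ≥ 30 kt ⇒ rapid intensification.

40 kt, yes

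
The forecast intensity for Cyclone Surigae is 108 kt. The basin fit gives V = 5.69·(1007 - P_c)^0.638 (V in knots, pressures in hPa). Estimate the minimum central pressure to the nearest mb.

ΔP = (V / 5.69)^(1/0.638) = (108/5.69)^1.567.
108/5.69 = 18.981; 18.981^1.567 ≈ 100.84 mb.
P_c = 1007 − 100.84 = 906.16 ≈ 906 mb.

906 mb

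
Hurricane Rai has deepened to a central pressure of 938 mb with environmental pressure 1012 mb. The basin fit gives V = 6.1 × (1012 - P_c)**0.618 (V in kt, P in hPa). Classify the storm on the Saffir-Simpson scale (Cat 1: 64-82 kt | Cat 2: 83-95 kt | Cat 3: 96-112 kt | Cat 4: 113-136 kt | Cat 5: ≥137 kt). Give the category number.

2

ΔP = 1012 − 938 = 74 mb.
V ≈ 6.1 × 74^0.618 = 6.1 × 14.30 ≈ 87 kt.
87 kt falls in the Category 2 band.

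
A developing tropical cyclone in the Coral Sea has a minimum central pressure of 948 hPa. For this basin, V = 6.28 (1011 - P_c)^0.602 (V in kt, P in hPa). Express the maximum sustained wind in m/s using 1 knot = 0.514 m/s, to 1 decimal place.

39.1 m/s

ΔP = 1011 − 948 = 63 hPa.
V ≈ 6.28 × 63^0.602 = 6.28 × 12.112 ≈ 76.061 kt.
76.061 × 0.514 ≈ 39.10 m/s → 39.1 m/s.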